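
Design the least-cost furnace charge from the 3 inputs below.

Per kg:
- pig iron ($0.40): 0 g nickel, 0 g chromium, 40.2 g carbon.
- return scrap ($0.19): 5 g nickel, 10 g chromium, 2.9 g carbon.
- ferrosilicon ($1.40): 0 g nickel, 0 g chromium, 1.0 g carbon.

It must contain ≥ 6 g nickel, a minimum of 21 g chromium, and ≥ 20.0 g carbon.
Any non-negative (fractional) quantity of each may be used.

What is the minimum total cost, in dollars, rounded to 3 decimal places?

Let x1 = kg of pig iron, x2 = kg of return scrap, x3 = kg of ferrosilicon.
Minimise 0.4x1 + 0.19x2 + 1.4x3 subject to:
  5x2 ≥ 6   (nickel)
  10x2 ≥ 21   (chromium)
  40.2x1 + 2.9x2 + 1x3 ≥ 20   (carbon)
  x1, x2, x3 ≥ 0.
The optimal basis is {pig iron, return scrap}; ferrosilicon drops out. Binding constraints: chromium and carbon.
Solving gives x1 = 0.346, x2 = 2.1.
Cost = 0.4·0.346 + 0.19·2.1 = 0.53740.

$0.537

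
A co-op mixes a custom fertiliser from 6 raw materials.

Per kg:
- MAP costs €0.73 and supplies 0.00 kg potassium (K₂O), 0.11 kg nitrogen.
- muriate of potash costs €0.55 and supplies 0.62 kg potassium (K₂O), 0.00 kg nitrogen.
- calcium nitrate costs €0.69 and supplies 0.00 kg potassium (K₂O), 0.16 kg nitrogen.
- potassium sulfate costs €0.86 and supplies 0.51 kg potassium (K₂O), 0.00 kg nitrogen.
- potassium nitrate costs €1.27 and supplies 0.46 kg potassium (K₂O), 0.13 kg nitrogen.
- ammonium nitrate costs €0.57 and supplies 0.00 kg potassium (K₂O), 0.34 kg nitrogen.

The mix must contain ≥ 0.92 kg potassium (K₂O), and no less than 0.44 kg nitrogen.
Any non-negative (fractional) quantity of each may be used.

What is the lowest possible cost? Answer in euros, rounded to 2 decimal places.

Treat it as an LP. Let x1 = kg of MAP, x2 = kg of muriate of potash, x3 = kg of calcium nitrate, x4 = kg of potassium sulfate, x5 = kg of potassium nitrate, x6 = kg of ammonium nitrate.
min 0.73x1 + 0.55x2 + 0.69x3 + 0.86x4 + 1.27x5 + 0.57x6 subject to:
  0.62x2 + 0.51x4 + 0.46x5 ≥ 0.92   (potassium (K₂O))
  0.11x1 + 0.16x3 + 0.13x5 + 0.34x6 ≥ 0.44   (nitrogen)
  x1, x2, x3, x4, x5, x6 ≥ 0.
The cheapest feasible vertex uses only muriate of potash, ammonium nitrate; MAP, calcium nitrate, potassium sulfate, potassium nitrate are not used. Binding constraints: potassium (K₂O) and nitrogen.
That vertex is x2 = 1.484, x6 = 1.294.
Hence cost = 0.55·1.484 + 0.57·1.294 = €1.5538.

€1.55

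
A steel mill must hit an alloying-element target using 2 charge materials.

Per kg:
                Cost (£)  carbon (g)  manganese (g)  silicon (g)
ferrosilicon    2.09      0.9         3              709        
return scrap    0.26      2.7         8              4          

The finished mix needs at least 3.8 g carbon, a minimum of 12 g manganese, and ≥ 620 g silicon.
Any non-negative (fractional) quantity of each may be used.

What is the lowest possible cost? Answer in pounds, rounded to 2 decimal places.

Let x1 = kg of ferrosilicon, x2 = kg of return scrap.
Minimise 2.09x1 + 0.26x2 with:
  0.9x1 + 2.7x2 ≥ 3.8   (carbon)
  3x1 + 8x2 ≥ 12   (manganese)
  709x1 + 4x2 ≥ 620   (silicon)
  x1, x2 ≥ 0.
Both inputs are positive at the optimum. The manganese and silicon requirements are met with equality.
That vertex is x1 = 0.8678, x2 = 1.175.
Hence cost = 2.09·0.8678 + 0.26·1.175 = £2.1192.

£2.12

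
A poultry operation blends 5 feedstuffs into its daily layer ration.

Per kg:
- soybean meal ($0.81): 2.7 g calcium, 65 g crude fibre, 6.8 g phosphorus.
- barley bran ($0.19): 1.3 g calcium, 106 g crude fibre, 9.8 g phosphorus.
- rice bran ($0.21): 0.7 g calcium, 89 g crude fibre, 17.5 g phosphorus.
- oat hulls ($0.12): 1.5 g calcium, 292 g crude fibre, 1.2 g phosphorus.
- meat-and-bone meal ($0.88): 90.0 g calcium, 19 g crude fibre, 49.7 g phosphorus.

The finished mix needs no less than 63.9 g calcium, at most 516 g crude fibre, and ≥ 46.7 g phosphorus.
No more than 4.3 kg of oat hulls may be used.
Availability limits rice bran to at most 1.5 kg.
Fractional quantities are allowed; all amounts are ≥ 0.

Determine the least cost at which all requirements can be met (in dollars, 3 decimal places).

$0.760

Let x1 = kg of soybean meal, x2 = kg of barley bran, x3 = kg of rice bran, x4 = kg of oat hulls, x5 = kg of meat-and-bone meal.
min 0.81x1 + 0.19x2 + 0.21x3 + 0.12x4 + 0.88x5 with:
  2.7x1 + 1.3x2 + 0.7x3 + 1.5x4 + 90x5 ≥ 63.9   (calcium)
  65x1 + 106x2 + 89x3 + 292x4 + 19x5 ≤ 516   (crude fibre)
  6.8x1 + 9.8x2 + 17.5x3 + 1.2x4 + 49.7x5 ≥ 46.7   (phosphorus)
  x4 ≤ 4.3
  x3 ≤ 1.5
  x1, x2, x3, x4, x5 ≥ 0.
The optimal basis is {rice bran, meat-and-bone meal}; soybean meal, barley bran, oat hulls drop out. There the calcium and phosphorus constraints are tight.
Solving gives x3 = 0.6669, x5 = 0.7048.
Cost = 0.21·0.6669 + 0.88·0.7048 = 0.76027.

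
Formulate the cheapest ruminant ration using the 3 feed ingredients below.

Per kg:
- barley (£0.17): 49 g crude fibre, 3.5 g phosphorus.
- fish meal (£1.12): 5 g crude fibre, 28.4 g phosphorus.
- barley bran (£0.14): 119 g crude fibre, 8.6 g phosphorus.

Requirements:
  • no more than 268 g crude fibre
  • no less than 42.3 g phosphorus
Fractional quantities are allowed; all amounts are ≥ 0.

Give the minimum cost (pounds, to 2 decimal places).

Let x1 = kg of barley, x2 = kg of fish meal, x3 = kg of barley bran.
Minimize 0.17x1 + 1.12x2 + 0.14x3 subject to:
  49x1 + 5x2 + 119x3 ≤ 268   (crude fibre)
  3.5x1 + 28.4x2 + 8.6x3 ≥ 42.3   (phosphorus)
  x1, x2, x3 ≥ 0.
At the optimum only fish meal, barley bran are positive (barley = 0). Binding constraints: crude fibre and phosphorus.
That vertex is x2 = 0.8179, x3 = 2.218.
Cost = 1.12·0.8179 + 0.14·2.218 = 1.2266.

£1.23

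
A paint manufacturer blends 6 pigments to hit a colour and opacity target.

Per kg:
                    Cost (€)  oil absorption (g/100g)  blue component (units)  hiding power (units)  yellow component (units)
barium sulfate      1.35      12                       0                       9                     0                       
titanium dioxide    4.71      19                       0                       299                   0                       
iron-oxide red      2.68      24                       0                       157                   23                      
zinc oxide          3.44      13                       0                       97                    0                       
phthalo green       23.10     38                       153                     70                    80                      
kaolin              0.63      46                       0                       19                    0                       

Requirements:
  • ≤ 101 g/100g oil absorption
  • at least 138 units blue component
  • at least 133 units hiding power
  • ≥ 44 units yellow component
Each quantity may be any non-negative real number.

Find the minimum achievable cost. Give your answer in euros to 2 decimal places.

Treat it as an LP. Let x1 = kg of barium sulfate, x2 = kg of titanium dioxide, x3 = kg of iron-oxide red, x4 = kg of zinc oxide, x5 = kg of phthalo green, x6 = kg of kaolin.
min 1.35x1 + 4.71x2 + 2.68x3 + 3.44x4 + 23.1x5 + 0.63x6 with:
  12x1 + 19x2 + 24x3 + 13x4 + 38x5 + 46x6 ≤ 101   (oil absorption)
  153x5 ≥ 138   (blue component)
  9x1 + 299x2 + 157x3 + 97x4 + 70x5 + 19x6 ≥ 133   (hiding power)
  23x3 + 80x5 ≥ 44   (yellow component)
  x1, x2, x3, x4, x5, x6 ≥ 0.
The optimal basis is {titanium dioxide, phthalo green}; barium sulfate, iron-oxide red, zinc oxide, kaolin drop out. There the blue component and hiding power constraints are tight.
That vertex is x2 = 0.2337, x5 = 0.902.
Cost = 4.71·0.2337 + 23.1·0.902 = 21.9369.

€21.94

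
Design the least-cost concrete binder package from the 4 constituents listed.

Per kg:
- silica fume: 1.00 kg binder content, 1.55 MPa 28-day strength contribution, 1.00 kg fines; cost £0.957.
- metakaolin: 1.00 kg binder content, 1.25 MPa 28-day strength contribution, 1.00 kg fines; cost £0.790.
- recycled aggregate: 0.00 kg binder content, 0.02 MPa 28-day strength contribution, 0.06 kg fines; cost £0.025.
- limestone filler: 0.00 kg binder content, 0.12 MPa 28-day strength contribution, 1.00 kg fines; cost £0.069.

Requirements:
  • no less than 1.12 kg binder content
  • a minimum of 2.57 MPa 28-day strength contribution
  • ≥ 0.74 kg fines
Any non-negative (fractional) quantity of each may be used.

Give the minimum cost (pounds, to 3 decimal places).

Set it up as a linear program. Let x1 = kg of silica fume, x2 = kg of metakaolin, x3 = kg of recycled aggregate, x4 = kg of limestone filler.
min 0.957x1 + 0.79x2 + 0.025x3 + 0.069x4 subject to:
  1x1 + 1x2 ≥ 1.12   (binder content)
  1.55x1 + 1.25x2 + 0.02x3 + 0.12x4 ≥ 2.57   (28-day strength contribution)
  1x1 + 1x2 + 0.06x3 + 1x4 ≥ 0.74   (fines)
  x1, x2, x3, x4 ≥ 0.
The optimal basis is {silica fume, limestone filler}; metakaolin, recycled aggregate drop out. Binding constraints: binder content and 28-day strength contribution.
Optimal quantities: silica fume = 1.12 kg, limestone filler = 6.95 kg.
Cost = 0.957·1.12 + 0.069·6.95 = 1.55139.

£1.551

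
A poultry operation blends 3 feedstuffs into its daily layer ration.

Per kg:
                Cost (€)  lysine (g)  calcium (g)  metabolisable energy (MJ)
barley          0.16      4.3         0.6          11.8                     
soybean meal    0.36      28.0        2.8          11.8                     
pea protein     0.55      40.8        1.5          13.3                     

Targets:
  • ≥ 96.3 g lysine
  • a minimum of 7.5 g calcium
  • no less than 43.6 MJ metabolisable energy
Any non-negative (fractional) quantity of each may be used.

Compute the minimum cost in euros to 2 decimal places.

€1.27

Treat it as an LP. Let x1 = kg of barley, x2 = kg of soybean meal, x3 = kg of pea protein.
Minimise 0.16x1 + 0.36x2 + 0.55x3 s.t.:
  4.3x1 + 28x2 + 40.8x3 ≥ 96.3   (lysine)
  0.6x1 + 2.8x2 + 1.5x3 ≥ 7.5   (calcium)
  11.8x1 + 11.8x2 + 13.3x3 ≥ 43.6   (metabolisable energy)
  x1, x2, x3 ≥ 0.
The optimal basis is {barley, soybean meal}; pea protein drops out. Binding constraints: lysine and metabolisable energy.
That vertex is x1 = 0.302, x2 = 3.393.
Objective = 0.16·0.302 + 0.36·3.393 = 1.2698.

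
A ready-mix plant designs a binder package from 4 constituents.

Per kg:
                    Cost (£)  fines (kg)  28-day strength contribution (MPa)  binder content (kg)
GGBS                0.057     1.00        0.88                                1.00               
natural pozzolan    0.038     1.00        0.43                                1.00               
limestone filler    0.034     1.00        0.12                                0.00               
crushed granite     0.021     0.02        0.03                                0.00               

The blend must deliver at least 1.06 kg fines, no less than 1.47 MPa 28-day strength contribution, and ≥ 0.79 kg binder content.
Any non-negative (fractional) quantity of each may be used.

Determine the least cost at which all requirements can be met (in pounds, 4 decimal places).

£0.0952

Treat it as an LP. Let x1 = kg of GGBS, x2 = kg of natural pozzolan, x3 = kg of limestone filler, x4 = kg of crushed granite.
min 0.057x1 + 0.038x2 + 0.034x3 + 0.021x4 subject to:
  1x1 + 1x2 + 1x3 + 0.02x4 ≥ 1.06   (fines)
  0.88x1 + 0.43x2 + 0.12x3 + 0.03x4 ≥ 1.47   (28-day strength contribution)
  1x1 + 1x2 ≥ 0.79   (binder content)
  x1, x2, x3, x4 ≥ 0.
The optimal basis is {GGBS}; natural pozzolan, limestone filler, crushed granite drop out. The 28-day strength contribution requirement is met with equality.
That vertex is x1 = 1.67.
Cost = 0.057·1.67 = 0.095190.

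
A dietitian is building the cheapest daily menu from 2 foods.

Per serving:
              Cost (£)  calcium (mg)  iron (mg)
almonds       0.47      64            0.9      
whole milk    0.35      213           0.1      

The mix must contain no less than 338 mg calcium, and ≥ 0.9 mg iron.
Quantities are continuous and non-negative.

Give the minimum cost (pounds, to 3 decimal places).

£0.866

This is a linear program. Let x1 = servings of almonds, x2 = servings of whole milk.
Minimise 0.47x1 + 0.35x2 subject to:
  64x1 + 213x2 ≥ 338   (calcium)
  0.9x1 + 0.1x2 ≥ 0.9   (iron)
  x1, x2 ≥ 0.
Both inputs are positive at the optimum. There the calcium and iron constraints are tight.
Solving gives x1 = 0.8521, x2 = 1.331.
Objective = 0.47·0.8521 + 0.35·1.331 = 0.86634.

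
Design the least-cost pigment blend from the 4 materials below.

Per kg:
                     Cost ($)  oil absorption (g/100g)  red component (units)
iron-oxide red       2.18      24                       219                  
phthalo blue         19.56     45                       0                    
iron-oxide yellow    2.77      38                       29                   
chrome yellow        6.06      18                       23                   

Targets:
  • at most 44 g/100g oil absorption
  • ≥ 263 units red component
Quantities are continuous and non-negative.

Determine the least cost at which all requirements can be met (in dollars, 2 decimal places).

Treat it as an LP. Let x1 = kg of iron-oxide red, x2 = kg of phthalo blue, x3 = kg of iron-oxide yellow, x4 = kg of chrome yellow.
Minimise 2.18x1 + 19.56x2 + 2.77x3 + 6.06x4 subject to:
  24x1 + 45x2 + 38x3 + 18x4 ≤ 44   (oil absorption)
  219x1 + 29x3 + 23x4 ≥ 263   (red component)
  x1, x2, x3, x4 ≥ 0.
The cheapest feasible vertex uses only iron-oxide red; phthalo blue, iron-oxide yellow, chrome yellow are not used. There the red component constraint is tight.
Solving gives x1 = 1.201.
Cost = 2.18·1.201 = 2.6182.

$2.62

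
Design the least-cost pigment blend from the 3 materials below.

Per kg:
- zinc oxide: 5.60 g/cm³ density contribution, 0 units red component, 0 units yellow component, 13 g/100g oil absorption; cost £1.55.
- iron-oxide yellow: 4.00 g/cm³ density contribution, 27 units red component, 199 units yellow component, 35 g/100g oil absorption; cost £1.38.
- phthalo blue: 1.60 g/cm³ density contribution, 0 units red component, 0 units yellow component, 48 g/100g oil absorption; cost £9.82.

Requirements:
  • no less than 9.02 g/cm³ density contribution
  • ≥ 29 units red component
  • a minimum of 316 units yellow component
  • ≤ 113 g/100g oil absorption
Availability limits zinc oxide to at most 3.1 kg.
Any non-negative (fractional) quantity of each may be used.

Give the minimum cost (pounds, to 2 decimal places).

Let x1 = kg of zinc oxide, x2 = kg of iron-oxide yellow, x3 = kg of phthalo blue.
Minimise 1.55x1 + 1.38x2 + 9.82x3 s.t.:
  5.6x1 + 4x2 + 1.6x3 ≥ 9.02   (density contribution)
  27x2 ≥ 29   (red component)
  199x2 ≥ 316   (yellow component)
  13x1 + 35x2 + 48x3 ≤ 113   (oil absorption)
  x1 ≤ 3.1
  x1, x2, x3 ≥ 0.
The cheapest feasible vertex uses only zinc oxide, iron-oxide yellow; phthalo blue is not used. The density contribution and yellow component requirements are met with equality.
Optimal quantities: zinc oxide = 0.4765 kg, iron-oxide yellow = 1.588 kg.
Total cost: 1.55·0.4765 + 1.38·1.588 = 2.9300.

£2.93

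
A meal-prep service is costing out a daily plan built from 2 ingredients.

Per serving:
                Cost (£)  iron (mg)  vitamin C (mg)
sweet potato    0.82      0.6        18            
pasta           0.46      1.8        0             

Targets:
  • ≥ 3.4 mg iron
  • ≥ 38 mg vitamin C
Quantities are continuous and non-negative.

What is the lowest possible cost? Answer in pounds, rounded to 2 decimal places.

£2.28

Set it up as a linear program. Let x1 = servings of sweet potato, x2 = servings of pasta.
min 0.82x1 + 0.46x2 s.t.:
  0.6x1 + 1.8x2 ≥ 3.4   (iron)
  18x1 ≥ 38   (vitamin C)
  x1, x2 ≥ 0.
Both inputs are positive at the optimum. Binding constraints: iron and vitamin C.
Optimal quantities: sweet potato = 2.111 servings, pasta = 1.185 servings.
Hence cost = 0.82·2.111 + 0.46·1.185 = £2.2761.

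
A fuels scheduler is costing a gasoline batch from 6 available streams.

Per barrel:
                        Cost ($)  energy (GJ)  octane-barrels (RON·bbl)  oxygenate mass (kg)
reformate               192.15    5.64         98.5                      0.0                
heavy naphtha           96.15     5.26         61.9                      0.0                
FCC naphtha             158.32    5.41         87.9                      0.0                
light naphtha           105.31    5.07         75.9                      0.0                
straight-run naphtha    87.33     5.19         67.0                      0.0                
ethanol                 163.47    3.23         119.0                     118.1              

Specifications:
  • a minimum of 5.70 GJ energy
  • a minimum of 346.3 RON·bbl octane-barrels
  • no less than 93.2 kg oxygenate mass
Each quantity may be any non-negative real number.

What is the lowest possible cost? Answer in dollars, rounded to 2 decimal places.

Set it up as a linear program. Let x1 = barrels of reformate, x2 = barrels of heavy naphtha, x3 = barrels of FCC naphtha, x4 = barrels of light naphtha, x5 = barrels of straight-run naphtha, x6 = barrels of ethanol.
Minimize 192.15x1 + 96.15x2 + 158.32x3 + 105.31x4 + 87.33x5 + 163.47x6 with:
  5.64x1 + 5.26x2 + 5.41x3 + 5.07x4 + 5.19x5 + 3.23x6 ≥ 5.7   (energy)
  98.5x1 + 61.9x2 + 87.9x3 + 75.9x4 + 67x5 + 119x6 ≥ 346.3   (octane-barrels)
  118.1x6 ≥ 93.2   (oxygenate mass)
  x1, x2, x3, x4, x5, x6 ≥ 0.
The minimum-cost mix takes nothing from reformate, heavy naphtha, FCC naphtha, light naphtha — only straight-run naphtha, ethanol. Binding constraints: octane-barrels and oxygenate mass.
Solving gives x5 = 3.767, x6 = 0.7892.
Hence cost = 87.33·3.767 + 163.47·0.7892 = $457.9826.

$457.98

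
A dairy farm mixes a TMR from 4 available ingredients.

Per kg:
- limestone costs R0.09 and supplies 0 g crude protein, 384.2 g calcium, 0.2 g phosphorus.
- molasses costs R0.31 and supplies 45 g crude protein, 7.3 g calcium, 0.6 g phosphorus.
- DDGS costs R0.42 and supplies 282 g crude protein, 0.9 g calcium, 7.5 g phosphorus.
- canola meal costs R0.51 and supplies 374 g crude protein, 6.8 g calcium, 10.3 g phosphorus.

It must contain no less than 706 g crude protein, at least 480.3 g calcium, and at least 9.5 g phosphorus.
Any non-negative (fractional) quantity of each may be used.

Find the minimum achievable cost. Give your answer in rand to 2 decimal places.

Set it up as a linear program. Let x1 = kg of limestone, x2 = kg of molasses, x3 = kg of DDGS, x4 = kg of canola meal.
Minimize 0.09x1 + 0.31x2 + 0.42x3 + 0.51x4 with:
  45x2 + 282x3 + 374x4 ≥ 706   (crude protein)
  384.2x1 + 7.3x2 + 0.9x3 + 6.8x4 ≥ 480.3   (calcium)
  0.2x1 + 0.6x2 + 7.5x3 + 10.3x4 ≥ 9.5   (phosphorus)
  x1, x2, x3, x4 ≥ 0.
The minimum-cost mix takes nothing from molasses, DDGS — only limestone, canola meal. Binding constraints: crude protein and calcium.
Solving gives x1 = 1.217, x4 = 1.888.
Total cost: 0.09·1.217 + 0.51·1.888 = 1.0724.

R1.07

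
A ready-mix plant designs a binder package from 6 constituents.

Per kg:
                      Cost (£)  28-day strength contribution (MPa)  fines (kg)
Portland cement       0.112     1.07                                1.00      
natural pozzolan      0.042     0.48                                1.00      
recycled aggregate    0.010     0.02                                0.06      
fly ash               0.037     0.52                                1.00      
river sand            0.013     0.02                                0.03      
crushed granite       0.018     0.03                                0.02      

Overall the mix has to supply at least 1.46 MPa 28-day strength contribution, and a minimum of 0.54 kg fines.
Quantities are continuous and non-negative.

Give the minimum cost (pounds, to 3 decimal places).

Let x1 = kg of Portland cement, x2 = kg of natural pozzolan, x3 = kg of recycled aggregate, x4 = kg of fly ash, x5 = kg of river sand, x6 = kg of crushed granite.
Minimize 0.112x1 + 0.042x2 + 0.01x3 + 0.037x4 + 0.013x5 + 0.018x6 subject to:
  1.07x1 + 0.48x2 + 0.02x3 + 0.52x4 + 0.02x5 + 0.03x6 ≥ 1.46   (28-day strength contribution)
  1x1 + 1x2 + 0.06x3 + 1x4 + 0.03x5 + 0.02x6 ≥ 0.54   (fines)
  x1, x2, x3, x4, x5, x6 ≥ 0.
At the optimum only fly ash is positive (Portland cement, natural pozzolan, recycled aggregate, river sand, crushed granite = 0). Binding constraint: 28-day strength contribution.
That vertex is x4 = 2.808.
Hence cost = 0.037·2.808 = £0.10390.

£0.104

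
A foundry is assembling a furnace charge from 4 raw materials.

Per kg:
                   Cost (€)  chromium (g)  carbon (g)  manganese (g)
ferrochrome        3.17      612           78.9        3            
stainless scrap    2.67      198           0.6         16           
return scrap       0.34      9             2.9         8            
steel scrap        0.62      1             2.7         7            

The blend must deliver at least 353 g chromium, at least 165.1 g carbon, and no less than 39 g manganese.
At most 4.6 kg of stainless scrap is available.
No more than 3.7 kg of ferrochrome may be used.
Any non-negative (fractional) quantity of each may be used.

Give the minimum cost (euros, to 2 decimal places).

€7.56

Let x1 = kg of ferrochrome, x2 = kg of stainless scrap, x3 = kg of return scrap, x4 = kg of steel scrap.
min 3.17x1 + 2.67x2 + 0.34x3 + 0.62x4 s.t.:
  612x1 + 198x2 + 9x3 + 1x4 ≥ 353   (chromium)
  78.9x1 + 0.6x2 + 2.9x3 + 2.7x4 ≥ 165.1   (carbon)
  3x1 + 16x2 + 8x3 + 7x4 ≥ 39   (manganese)
  x2 ≤ 4.6
  x1 ≤ 3.7
  x1, x2, x3, x4 ≥ 0.
The minimum-cost mix takes nothing from stainless scrap, steel scrap — only ferrochrome, return scrap. Binding constraints: carbon and manganese.
Solving gives x1 = 1.94, x3 = 4.147.
Cost = 3.17·1.94 + 0.34·4.147 = 7.5598.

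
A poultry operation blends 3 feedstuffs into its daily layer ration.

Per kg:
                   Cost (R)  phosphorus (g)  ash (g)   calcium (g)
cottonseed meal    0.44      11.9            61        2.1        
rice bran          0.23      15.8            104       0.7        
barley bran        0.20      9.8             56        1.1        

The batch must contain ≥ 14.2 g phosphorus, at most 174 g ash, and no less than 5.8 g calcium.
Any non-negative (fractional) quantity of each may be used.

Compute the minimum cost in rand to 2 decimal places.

R1.21

Let x1 = kg of cottonseed meal, x2 = kg of rice bran, x3 = kg of barley bran.
min 0.44x1 + 0.23x2 + 0.2x3 s.t.:
  11.9x1 + 15.8x2 + 9.8x3 ≥ 14.2   (phosphorus)
  61x1 + 104x2 + 56x3 ≤ 174   (ash)
  2.1x1 + 0.7x2 + 1.1x3 ≥ 5.8   (calcium)
  x1, x2, x3 ≥ 0.
The optimal basis is {cottonseed meal, barley bran}; rice bran drops out. Binding constraints: ash and calcium.
Optimal quantities: cottonseed meal = 2.642 kg, barley bran = 0.2297 kg.
Hence cost = 0.44·2.642 + 0.2·0.2297 = R1.2084.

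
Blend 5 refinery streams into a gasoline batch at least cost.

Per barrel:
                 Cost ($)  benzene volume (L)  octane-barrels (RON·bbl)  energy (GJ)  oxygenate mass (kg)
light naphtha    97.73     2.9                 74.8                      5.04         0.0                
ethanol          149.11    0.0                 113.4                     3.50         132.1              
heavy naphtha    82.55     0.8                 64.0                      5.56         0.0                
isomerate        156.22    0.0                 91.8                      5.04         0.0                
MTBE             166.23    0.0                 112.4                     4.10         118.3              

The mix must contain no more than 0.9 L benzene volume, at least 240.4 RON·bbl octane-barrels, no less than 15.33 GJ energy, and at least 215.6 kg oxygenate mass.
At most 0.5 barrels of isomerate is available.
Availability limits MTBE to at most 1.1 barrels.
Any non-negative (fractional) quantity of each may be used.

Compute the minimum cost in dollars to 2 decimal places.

Treat it as an LP. Let x1 = barrels of light naphtha, x2 = barrels of ethanol, x3 = barrels of heavy naphtha, x4 = barrels of isomerate, x5 = barrels of MTBE.
Minimize 97.73x1 + 149.11x2 + 82.55x3 + 156.22x4 + 166.23x5 with:
  2.9x1 + 0.8x3 ≤ 0.9   (benzene volume)
  74.8x1 + 113.4x2 + 64x3 + 91.8x4 + 112.4x5 ≥ 240.4   (octane-barrels)
  5.04x1 + 3.5x2 + 5.56x3 + 5.04x4 + 4.1x5 ≥ 15.33   (energy)
  132.1x2 + 118.3x5 ≥ 215.6   (oxygenate mass)
  x4 ≤ 0.5
  x5 ≤ 1.1
  x1, x2, x3, x4, x5 ≥ 0.
The cheapest feasible vertex uses only ethanol, heavy naphtha, isomerate, MTBE; light naphtha is not used. The benzene volume, energy, oxygenate mass, the isomerate cap requirements are met with equality.
So ethanol = 0.85061 barrels, heavy naphtha = 1.125 barrels, isomerate = 0.5 barrels, MTBE = 0.87265 barrels.
Total cost: 149.11·0.85061 + 82.55·1.125 + 156.22·0.5 + 166.23·0.87265 = 442.8738.

$442.87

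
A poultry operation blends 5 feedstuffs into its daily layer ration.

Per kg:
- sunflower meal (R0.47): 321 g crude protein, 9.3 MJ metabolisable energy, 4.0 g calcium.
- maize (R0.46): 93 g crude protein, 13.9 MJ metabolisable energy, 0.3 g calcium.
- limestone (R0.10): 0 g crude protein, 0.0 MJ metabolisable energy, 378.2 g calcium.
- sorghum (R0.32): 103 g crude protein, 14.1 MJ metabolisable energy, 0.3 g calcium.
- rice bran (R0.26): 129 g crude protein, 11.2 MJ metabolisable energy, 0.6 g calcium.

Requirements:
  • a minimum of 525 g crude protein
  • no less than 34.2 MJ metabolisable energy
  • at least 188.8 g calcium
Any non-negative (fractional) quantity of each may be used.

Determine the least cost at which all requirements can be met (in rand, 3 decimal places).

R0.999

This is a linear program. Let x1 = kg of sunflower meal, x2 = kg of maize, x3 = kg of limestone, x4 = kg of sorghum, x5 = kg of rice bran.
Minimize 0.47x1 + 0.46x2 + 0.1x3 + 0.32x4 + 0.26x5 subject to:
  321x1 + 93x2 + 103x4 + 129x5 ≥ 525   (crude protein)
  9.3x1 + 13.9x2 + 14.1x4 + 11.2x5 ≥ 34.2   (metabolisable energy)
  4x1 + 0.3x2 + 378.2x3 + 0.3x4 + 0.6x5 ≥ 188.8   (calcium)
  x1, x2, x3, x4, x5 ≥ 0.
The cheapest feasible vertex uses only sunflower meal, limestone, rice bran; maize, sorghum are not used. The crude protein, metabolisable energy, calcium requirements are met with equality.
So sunflower meal = 0.6129 kg, limestone = 0.4887 kg, rice bran = 2.545 kg.
Total cost: 0.47·0.6129 + 0.1·0.4887 + 0.26·2.545 = 0.99863.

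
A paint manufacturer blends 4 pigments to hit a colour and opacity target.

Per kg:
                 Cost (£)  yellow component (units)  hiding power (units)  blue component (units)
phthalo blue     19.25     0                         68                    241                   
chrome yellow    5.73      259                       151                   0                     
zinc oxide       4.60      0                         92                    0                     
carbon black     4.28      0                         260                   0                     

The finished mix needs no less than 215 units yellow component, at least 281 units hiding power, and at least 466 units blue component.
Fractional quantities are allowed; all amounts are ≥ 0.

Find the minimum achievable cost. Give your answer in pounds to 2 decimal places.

£42.38

This is a linear program. Let x1 = kg of phthalo blue, x2 = kg of chrome yellow, x3 = kg of zinc oxide, x4 = kg of carbon black.
Minimize 19.25x1 + 5.73x2 + 4.6x3 + 4.28x4 s.t.:
  259x2 ≥ 215   (yellow component)
  68x1 + 151x2 + 92x3 + 260x4 ≥ 281   (hiding power)
  241x1 ≥ 466   (blue component)
  x1, x2, x3, x4 ≥ 0.
At the optimum only phthalo blue, chrome yellow, carbon black are positive (zinc oxide = 0). The yellow component, hiding power, blue component requirements are met with equality.
Solving gives x1 = 1.934, x2 = 0.8301, x4 = 0.09295.
Cost = 19.25·1.934 + 5.73·0.8301 + 4.28·0.09295 = 42.3838.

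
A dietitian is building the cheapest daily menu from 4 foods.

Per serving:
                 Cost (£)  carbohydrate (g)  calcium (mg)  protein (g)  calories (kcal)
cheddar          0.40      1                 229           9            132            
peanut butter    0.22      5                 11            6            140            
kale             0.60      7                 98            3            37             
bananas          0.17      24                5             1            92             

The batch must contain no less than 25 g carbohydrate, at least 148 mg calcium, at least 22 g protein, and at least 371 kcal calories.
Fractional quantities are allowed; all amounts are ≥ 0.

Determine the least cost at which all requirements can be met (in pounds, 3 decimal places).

Treat it as an LP. Let x1 = servings of cheddar, x2 = servings of peanut butter, x3 = servings of kale, x4 = servings of bananas.
min 0.4x1 + 0.22x2 + 0.6x3 + 0.17x4 subject to:
  1x1 + 5x2 + 7x3 + 24x4 ≥ 25   (carbohydrate)
  229x1 + 11x2 + 98x3 + 5x4 ≥ 148   (calcium)
  9x1 + 6x2 + 3x3 + 1x4 ≥ 22   (protein)
  132x1 + 140x2 + 37x3 + 92x4 ≥ 371   (calories)
  x1, x2, x3, x4 ≥ 0.
The cheapest feasible vertex uses only cheddar, peanut butter, bananas; kale is not used. Binding constraints: carbohydrate, calcium, protein.
Optimal quantities: cheddar = 0.5003 servings, peanut butter = 2.845 servings, bananas = 0.4281 servings.
Hence cost = 0.4·0.5003 + 0.22·2.845 + 0.17·0.4281 = £0.89880.

£0.899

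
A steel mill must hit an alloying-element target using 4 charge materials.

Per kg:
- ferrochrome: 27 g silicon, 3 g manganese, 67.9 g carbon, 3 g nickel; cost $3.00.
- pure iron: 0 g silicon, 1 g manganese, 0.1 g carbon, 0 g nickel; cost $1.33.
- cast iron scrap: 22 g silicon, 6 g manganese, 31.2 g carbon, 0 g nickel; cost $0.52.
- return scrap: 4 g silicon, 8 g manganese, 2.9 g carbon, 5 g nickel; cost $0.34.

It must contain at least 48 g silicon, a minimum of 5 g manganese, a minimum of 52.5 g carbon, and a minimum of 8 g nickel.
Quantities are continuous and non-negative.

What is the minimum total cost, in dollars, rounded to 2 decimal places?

$1.53

Let x1 = kg of ferrochrome, x2 = kg of pure iron, x3 = kg of cast iron scrap, x4 = kg of return scrap.
Minimize 3x1 + 1.33x2 + 0.52x3 + 0.34x4 with:
  27x1 + 22x3 + 4x4 ≥ 48   (silicon)
  3x1 + 1x2 + 6x3 + 8x4 ≥ 5   (manganese)
  67.9x1 + 0.1x2 + 31.2x3 + 2.9x4 ≥ 52.5   (carbon)
  3x1 + 5x4 ≥ 8   (nickel)
  x1, x2, x3, x4 ≥ 0.
The optimal basis is {cast iron scrap, return scrap}; ferrochrome, pure iron drop out. Binding constraints: silicon and nickel.
That vertex is x3 = 1.891, x4 = 1.6.
Hence cost = 0.52·1.891 + 0.34·1.6 = $1.5273.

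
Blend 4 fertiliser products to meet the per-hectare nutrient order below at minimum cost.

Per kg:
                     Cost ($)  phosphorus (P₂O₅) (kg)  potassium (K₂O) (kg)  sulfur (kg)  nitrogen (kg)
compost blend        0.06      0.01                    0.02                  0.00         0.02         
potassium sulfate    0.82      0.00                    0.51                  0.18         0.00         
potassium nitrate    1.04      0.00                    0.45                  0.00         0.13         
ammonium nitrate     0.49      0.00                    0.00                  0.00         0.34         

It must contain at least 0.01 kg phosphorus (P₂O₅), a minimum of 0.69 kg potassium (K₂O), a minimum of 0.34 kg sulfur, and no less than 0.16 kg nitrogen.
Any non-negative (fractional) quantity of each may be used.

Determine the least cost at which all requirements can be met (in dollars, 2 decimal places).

This is a linear program. Let x1 = kg of compost blend, x2 = kg of potassium sulfate, x3 = kg of potassium nitrate, x4 = kg of ammonium nitrate.
Minimize 0.06x1 + 0.82x2 + 1.04x3 + 0.49x4 s.t.:
  0.01x1 ≥ 0.01   (phosphorus (P₂O₅))
  0.02x1 + 0.51x2 + 0.45x3 ≥ 0.69   (potassium (K₂O))
  0.18x2 ≥ 0.34   (sulfur)
  0.02x1 + 0.13x3 + 0.34x4 ≥ 0.16   (nitrogen)
  x1, x2, x3, x4 ≥ 0.
The minimum-cost mix takes nothing from potassium nitrate — only compost blend, potassium sulfate, ammonium nitrate. The phosphorus (P₂O₅), sulfur, nitrogen requirements are met with equality.
So compost blend = 1 kg, potassium sulfate = 1.889 kg, ammonium nitrate = 0.4118 kg.
Cost = 0.06·1 + 0.82·1.889 + 0.49·0.4118 = 1.8108.

$1.81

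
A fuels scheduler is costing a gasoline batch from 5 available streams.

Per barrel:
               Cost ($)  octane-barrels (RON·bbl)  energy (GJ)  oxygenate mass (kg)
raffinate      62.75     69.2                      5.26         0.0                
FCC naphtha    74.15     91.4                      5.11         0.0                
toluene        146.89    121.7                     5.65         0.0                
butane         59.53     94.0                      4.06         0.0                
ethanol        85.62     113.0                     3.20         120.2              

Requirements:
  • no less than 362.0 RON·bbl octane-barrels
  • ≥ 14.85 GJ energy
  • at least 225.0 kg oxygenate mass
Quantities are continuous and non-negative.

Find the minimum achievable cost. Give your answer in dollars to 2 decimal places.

$275.24

Let x1 = barrels of raffinate, x2 = barrels of FCC naphtha, x3 = barrels of toluene, x4 = barrels of butane, x5 = barrels of ethanol.
min 62.75x1 + 74.15x2 + 146.89x3 + 59.53x4 + 85.62x5 with:
  69.2x1 + 91.4x2 + 121.7x3 + 94x4 + 113x5 ≥ 362   (octane-barrels)
  5.26x1 + 5.11x2 + 5.65x3 + 4.06x4 + 3.2x5 ≥ 14.85   (energy)
  120.2x5 ≥ 225   (oxygenate mass)
  x1, x2, x3, x4, x5 ≥ 0.
The cheapest feasible vertex uses only raffinate, butane, ethanol; FCC naphtha, toluene are not used. The octane-barrels, energy, oxygenate mass requirements are met with equality.
So raffinate = 1.0394 barrels, butane = 0.83565 barrels, ethanol = 1.8719 barrels.
Cost = 62.75·1.0394 + 59.53·0.83565 + 85.62·1.8719 = 275.2407.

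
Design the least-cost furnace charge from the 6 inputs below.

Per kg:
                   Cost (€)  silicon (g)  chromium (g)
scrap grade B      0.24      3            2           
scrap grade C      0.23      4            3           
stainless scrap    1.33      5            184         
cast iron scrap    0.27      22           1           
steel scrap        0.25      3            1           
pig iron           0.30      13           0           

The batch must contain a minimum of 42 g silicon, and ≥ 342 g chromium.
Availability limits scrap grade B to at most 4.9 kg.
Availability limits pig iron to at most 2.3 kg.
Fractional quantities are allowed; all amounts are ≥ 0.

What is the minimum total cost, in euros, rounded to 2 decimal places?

€2.86

Let x1 = kg of scrap grade B, x2 = kg of scrap grade C, x3 = kg of stainless scrap, x4 = kg of cast iron scrap, x5 = kg of steel scrap, x6 = kg of pig iron.
Minimise 0.24x1 + 0.23x2 + 1.33x3 + 0.27x4 + 0.25x5 + 0.3x6 with:
  3x1 + 4x2 + 5x3 + 22x4 + 3x5 + 13x6 ≥ 42   (silicon)
  2x1 + 3x2 + 184x3 + 1x4 + 1x5 ≥ 342   (chromium)
  x1 ≤ 4.9
  x6 ≤ 2.3
  x1, x2, x3, x4, x5, x6 ≥ 0.
The optimal basis is {stainless scrap, cast iron scrap}; scrap grade B, scrap grade C, steel scrap, pig iron drop out. There the silicon and chromium constraints are tight.
That vertex is x3 = 1.851, x4 = 1.488.
Objective = 1.33·1.851 + 0.27·1.488 = 2.8636.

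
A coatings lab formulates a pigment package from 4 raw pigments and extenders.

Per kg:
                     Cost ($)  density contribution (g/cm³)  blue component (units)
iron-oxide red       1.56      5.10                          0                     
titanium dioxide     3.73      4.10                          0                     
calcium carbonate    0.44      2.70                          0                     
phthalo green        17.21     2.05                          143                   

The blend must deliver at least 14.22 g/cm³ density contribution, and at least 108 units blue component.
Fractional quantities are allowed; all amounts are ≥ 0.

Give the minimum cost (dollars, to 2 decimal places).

$15.06

This is a linear program. Let x1 = kg of iron-oxide red, x2 = kg of titanium dioxide, x3 = kg of calcium carbonate, x4 = kg of phthalo green.
Minimize 1.56x1 + 3.73x2 + 0.44x3 + 17.21x4 subject to:
  5.1x1 + 4.1x2 + 2.7x3 + 2.05x4 ≥ 14.22   (density contribution)
  143x4 ≥ 108   (blue component)
  x1, x2, x3, x4 ≥ 0.
At the optimum only calcium carbonate, phthalo green are positive (iron-oxide red, titanium dioxide = 0). There the density contribution and blue component constraints are tight.
Solving gives x3 = 4.693, x4 = 0.7552.
Cost = 0.44·4.693 + 17.21·0.7552 = 15.0619.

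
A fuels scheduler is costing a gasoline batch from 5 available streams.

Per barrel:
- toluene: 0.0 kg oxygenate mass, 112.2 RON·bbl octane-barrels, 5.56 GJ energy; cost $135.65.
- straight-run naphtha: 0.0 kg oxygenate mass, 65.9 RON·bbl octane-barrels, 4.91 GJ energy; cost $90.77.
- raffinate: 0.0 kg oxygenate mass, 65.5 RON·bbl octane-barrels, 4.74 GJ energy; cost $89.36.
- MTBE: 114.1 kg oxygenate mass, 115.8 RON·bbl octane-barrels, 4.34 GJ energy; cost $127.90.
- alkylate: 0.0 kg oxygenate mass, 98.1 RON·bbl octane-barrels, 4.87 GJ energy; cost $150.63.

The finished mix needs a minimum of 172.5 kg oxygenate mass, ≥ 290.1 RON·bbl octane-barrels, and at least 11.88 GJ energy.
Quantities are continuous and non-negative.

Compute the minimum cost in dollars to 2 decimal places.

Let x1 = barrels of toluene, x2 = barrels of straight-run naphtha, x3 = barrels of raffinate, x4 = barrels of MTBE, x5 = barrels of alkylate.
min 135.65x1 + 90.77x2 + 89.36x3 + 127.9x4 + 150.63x5 with:
  114.1x4 ≥ 172.5   (oxygenate mass)
  112.2x1 + 65.9x2 + 65.5x3 + 115.8x4 + 98.1x5 ≥ 290.1   (octane-barrels)
  5.56x1 + 4.91x2 + 4.74x3 + 4.34x4 + 4.87x5 ≥ 11.88   (energy)
  x1, x2, x3, x4, x5 ≥ 0.
The cheapest feasible vertex uses only straight-run naphtha, MTBE; toluene, raffinate, alkylate are not used. There the octane-barrels and energy constraints are tight.
That vertex is x2 = 0.41289, x4 = 2.2702.
Total cost: 90.77·0.41289 + 127.9·2.2702 = 327.8366.

$327.84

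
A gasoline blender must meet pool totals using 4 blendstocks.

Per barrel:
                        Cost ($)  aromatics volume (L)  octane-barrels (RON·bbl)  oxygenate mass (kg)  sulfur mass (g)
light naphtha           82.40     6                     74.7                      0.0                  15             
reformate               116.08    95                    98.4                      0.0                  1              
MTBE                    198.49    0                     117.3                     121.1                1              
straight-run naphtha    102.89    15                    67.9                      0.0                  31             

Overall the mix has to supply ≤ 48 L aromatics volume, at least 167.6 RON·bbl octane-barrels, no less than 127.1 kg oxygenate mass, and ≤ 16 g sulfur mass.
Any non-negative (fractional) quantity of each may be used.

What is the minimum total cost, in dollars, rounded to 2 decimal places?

$257.40

Let x1 = barrels of light naphtha, x2 = barrels of reformate, x3 = barrels of MTBE, x4 = barrels of straight-run naphtha.
Minimize 82.4x1 + 116.08x2 + 198.49x3 + 102.89x4 with:
  6x1 + 95x2 + 15x4 ≤ 48   (aromatics volume)
  74.7x1 + 98.4x2 + 117.3x3 + 67.9x4 ≥ 167.6   (octane-barrels)
  121.1x3 ≥ 127.1   (oxygenate mass)
  15x1 + 1x2 + 1x3 + 31x4 ≤ 16   (sulfur mass)
  x1, x2, x3, x4 ≥ 0.
The cheapest feasible vertex uses only light naphtha, MTBE; reformate, straight-run naphtha are not used. Binding constraints: octane-barrels and oxygenate mass.
So light naphtha = 0.595559 barrels, MTBE = 1.04955 barrels.
Total cost: 82.4·0.595559 + 198.49·1.04955 = 257.3992.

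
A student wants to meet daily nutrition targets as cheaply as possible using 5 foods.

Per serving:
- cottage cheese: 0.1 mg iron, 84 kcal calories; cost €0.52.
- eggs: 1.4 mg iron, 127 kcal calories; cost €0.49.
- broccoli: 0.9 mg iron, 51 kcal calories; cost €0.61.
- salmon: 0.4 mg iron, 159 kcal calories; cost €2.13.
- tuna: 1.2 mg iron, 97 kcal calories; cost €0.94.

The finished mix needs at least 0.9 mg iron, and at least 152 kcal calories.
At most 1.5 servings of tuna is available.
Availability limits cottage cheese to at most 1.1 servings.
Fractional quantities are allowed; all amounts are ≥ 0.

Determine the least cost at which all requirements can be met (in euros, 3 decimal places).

Let x1 = servings of cottage cheese, x2 = servings of eggs, x3 = servings of broccoli, x4 = servings of salmon, x5 = servings of tuna.
Minimise 0.52x1 + 0.49x2 + 0.61x3 + 2.13x4 + 0.94x5 subject to:
  0.1x1 + 1.4x2 + 0.9x3 + 0.4x4 + 1.2x5 ≥ 0.9   (iron)
  84x1 + 127x2 + 51x3 + 159x4 + 97x5 ≥ 152   (calories)
  x5 ≤ 1.5
  x1 ≤ 1.1
  x1, x2, x3, x4, x5 ≥ 0.
The optimal basis is {eggs}; cottage cheese, broccoli, salmon, tuna drop out. There the calories constraint is tight.
That vertex is x2 = 1.1969.
Total cost: 0.49·1.1969 = 0.58648.

€0.586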